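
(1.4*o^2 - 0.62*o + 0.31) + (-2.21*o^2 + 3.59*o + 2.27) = -0.81*o^2 + 2.97*o + 2.58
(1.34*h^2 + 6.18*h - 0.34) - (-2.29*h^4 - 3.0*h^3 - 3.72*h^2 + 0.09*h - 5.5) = 2.29*h^4 + 3.0*h^3 + 5.06*h^2 + 6.09*h + 5.16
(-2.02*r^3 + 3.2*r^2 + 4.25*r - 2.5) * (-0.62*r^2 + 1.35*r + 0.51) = 1.2524*r^5 - 4.711*r^4 + 0.654800000000001*r^3 + 8.9195*r^2 - 1.2075*r - 1.275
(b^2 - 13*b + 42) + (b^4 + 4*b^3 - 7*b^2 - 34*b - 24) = b^4 + 4*b^3 - 6*b^2 - 47*b + 18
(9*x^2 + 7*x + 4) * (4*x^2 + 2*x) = 36*x^4 + 46*x^3 + 30*x^2 + 8*x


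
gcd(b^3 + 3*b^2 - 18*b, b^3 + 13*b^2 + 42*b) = b^2 + 6*b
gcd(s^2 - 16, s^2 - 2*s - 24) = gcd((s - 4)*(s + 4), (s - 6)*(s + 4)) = s + 4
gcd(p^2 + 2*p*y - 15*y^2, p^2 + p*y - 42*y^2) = 1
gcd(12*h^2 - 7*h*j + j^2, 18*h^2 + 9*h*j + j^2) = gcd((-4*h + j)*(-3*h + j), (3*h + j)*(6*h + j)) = 1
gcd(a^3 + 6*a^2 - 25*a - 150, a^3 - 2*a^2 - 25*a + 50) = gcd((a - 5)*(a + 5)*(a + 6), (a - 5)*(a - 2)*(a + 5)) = a^2 - 25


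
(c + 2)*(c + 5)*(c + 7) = c^3 + 14*c^2 + 59*c + 70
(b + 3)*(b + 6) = b^2 + 9*b + 18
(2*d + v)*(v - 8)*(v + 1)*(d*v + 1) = 2*d^2*v^3 - 14*d^2*v^2 - 16*d^2*v + d*v^4 - 7*d*v^3 - 6*d*v^2 - 14*d*v - 16*d + v^3 - 7*v^2 - 8*v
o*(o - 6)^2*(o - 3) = o^4 - 15*o^3 + 72*o^2 - 108*o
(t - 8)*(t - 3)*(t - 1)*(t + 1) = t^4 - 11*t^3 + 23*t^2 + 11*t - 24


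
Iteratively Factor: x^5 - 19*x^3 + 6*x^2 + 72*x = (x - 3)*(x^4 + 3*x^3 - 10*x^2 - 24*x) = (x - 3)^2*(x^3 + 6*x^2 + 8*x) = (x - 3)^2*(x + 4)*(x^2 + 2*x) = (x - 3)^2*(x + 2)*(x + 4)*(x)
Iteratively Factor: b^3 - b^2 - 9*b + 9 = (b - 3)*(b^2 + 2*b - 3) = (b - 3)*(b + 3)*(b - 1)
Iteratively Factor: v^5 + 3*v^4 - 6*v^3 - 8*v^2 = (v)*(v^4 + 3*v^3 - 6*v^2 - 8*v) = v*(v + 4)*(v^3 - v^2 - 2*v) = v^2*(v + 4)*(v^2 - v - 2) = v^2*(v + 1)*(v + 4)*(v - 2)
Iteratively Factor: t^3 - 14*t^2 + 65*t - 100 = (t - 5)*(t^2 - 9*t + 20) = (t - 5)*(t - 4)*(t - 5)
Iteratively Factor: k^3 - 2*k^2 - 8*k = (k)*(k^2 - 2*k - 8) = k*(k - 4)*(k + 2)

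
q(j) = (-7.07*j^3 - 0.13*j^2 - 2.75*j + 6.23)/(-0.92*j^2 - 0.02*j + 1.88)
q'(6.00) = 7.14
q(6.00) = 49.17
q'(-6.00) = 6.99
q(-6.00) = -49.65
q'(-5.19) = 6.69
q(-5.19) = -44.10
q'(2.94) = 4.09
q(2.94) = 29.79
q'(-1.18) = -167.41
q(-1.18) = 33.59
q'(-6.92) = 7.19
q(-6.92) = -56.18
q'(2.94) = 4.09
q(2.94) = 29.79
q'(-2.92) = 1.93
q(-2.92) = -32.03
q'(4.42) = 6.58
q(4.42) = 38.25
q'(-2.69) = -0.28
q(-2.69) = -31.82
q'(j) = (1.84*j + 0.02)*(-7.07*j^3 - 0.13*j^2 - 2.75*j + 6.23)/(-0.92*j^2 - 0.02*j + 1.88)^2 + (-21.21*j^2 - 0.26*j - 2.75)/(-0.92*j^2 - 0.02*j + 1.88)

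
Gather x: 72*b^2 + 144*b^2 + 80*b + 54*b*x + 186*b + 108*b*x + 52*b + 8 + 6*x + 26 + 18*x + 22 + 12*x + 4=216*b^2 + 318*b + x*(162*b + 36) + 60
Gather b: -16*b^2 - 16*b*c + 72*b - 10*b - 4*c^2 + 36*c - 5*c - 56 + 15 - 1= -16*b^2 + b*(62 - 16*c) - 4*c^2 + 31*c - 42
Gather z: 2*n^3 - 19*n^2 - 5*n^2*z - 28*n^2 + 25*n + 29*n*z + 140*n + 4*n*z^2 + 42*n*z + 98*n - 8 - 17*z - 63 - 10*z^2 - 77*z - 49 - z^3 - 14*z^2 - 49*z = 2*n^3 - 47*n^2 + 263*n - z^3 + z^2*(4*n - 24) + z*(-5*n^2 + 71*n - 143) - 120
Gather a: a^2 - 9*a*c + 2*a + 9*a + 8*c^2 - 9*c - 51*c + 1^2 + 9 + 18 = a^2 + a*(11 - 9*c) + 8*c^2 - 60*c + 28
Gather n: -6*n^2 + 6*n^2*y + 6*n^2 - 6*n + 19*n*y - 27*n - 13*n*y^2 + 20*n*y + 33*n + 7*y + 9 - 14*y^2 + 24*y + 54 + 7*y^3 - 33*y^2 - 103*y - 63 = 6*n^2*y + n*(-13*y^2 + 39*y) + 7*y^3 - 47*y^2 - 72*y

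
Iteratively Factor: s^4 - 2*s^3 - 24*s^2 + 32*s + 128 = (s + 4)*(s^3 - 6*s^2 + 32) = (s - 4)*(s + 4)*(s^2 - 2*s - 8) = (s - 4)*(s + 2)*(s + 4)*(s - 4)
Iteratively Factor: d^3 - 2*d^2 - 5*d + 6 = (d - 1)*(d^2 - d - 6) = (d - 1)*(d + 2)*(d - 3)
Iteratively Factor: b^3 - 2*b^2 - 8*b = (b + 2)*(b^2 - 4*b) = (b - 4)*(b + 2)*(b)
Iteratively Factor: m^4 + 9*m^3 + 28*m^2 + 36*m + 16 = (m + 2)*(m^3 + 7*m^2 + 14*m + 8) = (m + 1)*(m + 2)*(m^2 + 6*m + 8) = (m + 1)*(m + 2)^2*(m + 4)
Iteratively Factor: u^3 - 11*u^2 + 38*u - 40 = (u - 4)*(u^2 - 7*u + 10) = (u - 5)*(u - 4)*(u - 2)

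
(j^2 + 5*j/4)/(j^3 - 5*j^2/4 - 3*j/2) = (4*j + 5)/(4*j^2 - 5*j - 6)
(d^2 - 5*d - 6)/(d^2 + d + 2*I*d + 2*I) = (d - 6)/(d + 2*I)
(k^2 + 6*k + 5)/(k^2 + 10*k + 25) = (k + 1)/(k + 5)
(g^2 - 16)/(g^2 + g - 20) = (g + 4)/(g + 5)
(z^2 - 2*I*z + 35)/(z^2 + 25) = (z - 7*I)/(z - 5*I)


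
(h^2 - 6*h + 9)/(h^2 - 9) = (h - 3)/(h + 3)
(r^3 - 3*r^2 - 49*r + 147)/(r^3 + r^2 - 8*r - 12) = (r^2 - 49)/(r^2 + 4*r + 4)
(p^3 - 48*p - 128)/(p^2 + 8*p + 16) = p - 8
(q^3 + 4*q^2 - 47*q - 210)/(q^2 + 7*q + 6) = (q^2 - 2*q - 35)/(q + 1)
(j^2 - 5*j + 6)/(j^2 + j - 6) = (j - 3)/(j + 3)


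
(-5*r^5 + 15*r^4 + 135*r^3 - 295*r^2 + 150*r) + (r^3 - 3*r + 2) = -5*r^5 + 15*r^4 + 136*r^3 - 295*r^2 + 147*r + 2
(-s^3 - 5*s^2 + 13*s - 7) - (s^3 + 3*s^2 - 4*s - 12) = -2*s^3 - 8*s^2 + 17*s + 5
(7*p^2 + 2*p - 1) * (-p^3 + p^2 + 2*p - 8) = -7*p^5 + 5*p^4 + 17*p^3 - 53*p^2 - 18*p + 8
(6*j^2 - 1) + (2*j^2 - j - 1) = 8*j^2 - j - 2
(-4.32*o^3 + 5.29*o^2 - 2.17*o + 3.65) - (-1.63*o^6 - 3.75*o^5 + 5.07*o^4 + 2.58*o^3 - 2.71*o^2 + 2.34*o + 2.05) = 1.63*o^6 + 3.75*o^5 - 5.07*o^4 - 6.9*o^3 + 8.0*o^2 - 4.51*o + 1.6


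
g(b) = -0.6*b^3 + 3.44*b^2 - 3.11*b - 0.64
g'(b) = -1.8*b^2 + 6.88*b - 3.11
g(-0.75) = 3.88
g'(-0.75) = -9.28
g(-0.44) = 1.45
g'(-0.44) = -6.49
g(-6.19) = 292.72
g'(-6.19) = -114.67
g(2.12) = 2.51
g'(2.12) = 3.39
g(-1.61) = 15.79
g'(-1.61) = -18.85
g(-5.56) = 226.12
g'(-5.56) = -97.01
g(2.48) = 3.65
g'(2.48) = 2.88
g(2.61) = 4.01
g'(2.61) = 2.59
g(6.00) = -25.06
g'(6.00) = -26.63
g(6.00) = -25.06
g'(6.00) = -26.63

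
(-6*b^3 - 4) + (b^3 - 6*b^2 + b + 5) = -5*b^3 - 6*b^2 + b + 1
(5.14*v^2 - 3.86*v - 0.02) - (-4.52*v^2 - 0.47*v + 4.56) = 9.66*v^2 - 3.39*v - 4.58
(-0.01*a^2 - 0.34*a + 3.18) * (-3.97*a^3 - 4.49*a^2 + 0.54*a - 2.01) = 0.0397*a^5 + 1.3947*a^4 - 11.1034*a^3 - 14.4417*a^2 + 2.4006*a - 6.3918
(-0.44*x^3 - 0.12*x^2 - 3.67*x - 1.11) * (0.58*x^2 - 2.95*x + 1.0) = -0.2552*x^5 + 1.2284*x^4 - 2.2146*x^3 + 10.0627*x^2 - 0.395499999999999*x - 1.11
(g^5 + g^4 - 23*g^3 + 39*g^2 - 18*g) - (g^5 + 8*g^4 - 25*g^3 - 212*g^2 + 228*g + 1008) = -7*g^4 + 2*g^3 + 251*g^2 - 246*g - 1008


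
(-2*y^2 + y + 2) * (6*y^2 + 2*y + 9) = -12*y^4 + 2*y^3 - 4*y^2 + 13*y + 18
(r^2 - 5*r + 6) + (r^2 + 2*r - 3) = 2*r^2 - 3*r + 3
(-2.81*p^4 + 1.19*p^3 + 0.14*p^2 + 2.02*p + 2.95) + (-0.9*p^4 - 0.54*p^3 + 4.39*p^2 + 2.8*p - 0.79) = -3.71*p^4 + 0.65*p^3 + 4.53*p^2 + 4.82*p + 2.16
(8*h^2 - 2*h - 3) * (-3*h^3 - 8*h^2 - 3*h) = -24*h^5 - 58*h^4 + h^3 + 30*h^2 + 9*h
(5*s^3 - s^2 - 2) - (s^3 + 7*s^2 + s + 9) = 4*s^3 - 8*s^2 - s - 11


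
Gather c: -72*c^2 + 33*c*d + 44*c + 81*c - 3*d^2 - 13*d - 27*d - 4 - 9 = -72*c^2 + c*(33*d + 125) - 3*d^2 - 40*d - 13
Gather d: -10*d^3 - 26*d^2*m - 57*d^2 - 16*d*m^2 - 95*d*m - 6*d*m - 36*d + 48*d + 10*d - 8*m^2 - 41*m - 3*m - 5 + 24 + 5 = -10*d^3 + d^2*(-26*m - 57) + d*(-16*m^2 - 101*m + 22) - 8*m^2 - 44*m + 24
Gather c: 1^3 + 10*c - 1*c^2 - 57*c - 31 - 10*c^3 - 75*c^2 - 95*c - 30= -10*c^3 - 76*c^2 - 142*c - 60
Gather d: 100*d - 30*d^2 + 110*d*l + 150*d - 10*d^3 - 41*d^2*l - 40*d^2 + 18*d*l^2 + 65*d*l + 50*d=-10*d^3 + d^2*(-41*l - 70) + d*(18*l^2 + 175*l + 300)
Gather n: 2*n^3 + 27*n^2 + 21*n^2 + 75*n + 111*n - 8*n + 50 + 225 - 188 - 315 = 2*n^3 + 48*n^2 + 178*n - 228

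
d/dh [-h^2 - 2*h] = -2*h - 2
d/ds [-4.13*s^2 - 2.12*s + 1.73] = -8.26*s - 2.12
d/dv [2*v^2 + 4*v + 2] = 4*v + 4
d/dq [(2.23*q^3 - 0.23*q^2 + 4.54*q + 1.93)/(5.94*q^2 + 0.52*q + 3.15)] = (13.2462*q^4 + 2.3192*q^3 - 6.0137*q^2 - 24.3774*q + 13.2974)/(35.2836*q^4 + 6.1776*q^3 + 37.6924*q^2 + 3.276*q + 9.9225)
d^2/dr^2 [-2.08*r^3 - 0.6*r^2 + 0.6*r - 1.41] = -12.48*r - 1.2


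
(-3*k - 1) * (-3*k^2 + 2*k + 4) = 9*k^3 - 3*k^2 - 14*k - 4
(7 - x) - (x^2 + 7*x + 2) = -x^2 - 8*x + 5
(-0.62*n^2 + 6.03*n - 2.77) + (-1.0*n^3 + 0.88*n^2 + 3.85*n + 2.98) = -1.0*n^3 + 0.26*n^2 + 9.88*n + 0.21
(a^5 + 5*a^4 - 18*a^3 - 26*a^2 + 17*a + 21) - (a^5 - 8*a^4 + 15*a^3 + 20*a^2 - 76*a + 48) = 13*a^4 - 33*a^3 - 46*a^2 + 93*a - 27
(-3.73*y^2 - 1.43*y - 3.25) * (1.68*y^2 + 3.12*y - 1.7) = -6.2664*y^4 - 14.04*y^3 - 3.5806*y^2 - 7.709*y + 5.525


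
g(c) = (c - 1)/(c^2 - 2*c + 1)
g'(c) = (2 - 2*c)*(c - 1)/(c^2 - 2*c + 1)^2 + 1/(c^2 - 2*c + 1) = -1/(c^2 - 2*c + 1)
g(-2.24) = -0.31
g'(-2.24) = -0.10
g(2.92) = 0.52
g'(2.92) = -0.27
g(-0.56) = -0.64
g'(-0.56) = -0.41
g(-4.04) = -0.20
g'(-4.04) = -0.04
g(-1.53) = -0.40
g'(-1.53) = -0.16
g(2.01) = 0.99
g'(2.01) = -0.98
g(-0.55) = -0.65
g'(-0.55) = -0.42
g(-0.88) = -0.53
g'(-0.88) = -0.28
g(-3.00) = -0.25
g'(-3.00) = -0.06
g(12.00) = 0.09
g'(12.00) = -0.00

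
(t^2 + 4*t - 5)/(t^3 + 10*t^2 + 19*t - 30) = 1/(t + 6)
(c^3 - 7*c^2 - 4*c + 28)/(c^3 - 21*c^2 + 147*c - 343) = (c^2 - 4)/(c^2 - 14*c + 49)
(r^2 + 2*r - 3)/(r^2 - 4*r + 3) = (r + 3)/(r - 3)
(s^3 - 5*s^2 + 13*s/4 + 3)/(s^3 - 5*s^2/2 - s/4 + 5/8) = 2*(2*s^2 - 11*s + 12)/(4*s^2 - 12*s + 5)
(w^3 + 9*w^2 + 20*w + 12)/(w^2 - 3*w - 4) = (w^2 + 8*w + 12)/(w - 4)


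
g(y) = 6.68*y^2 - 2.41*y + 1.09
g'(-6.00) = -82.57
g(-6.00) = 256.03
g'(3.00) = 37.67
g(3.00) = 53.98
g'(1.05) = 11.62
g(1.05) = 5.92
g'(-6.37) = -87.51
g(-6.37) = 287.50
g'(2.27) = 27.92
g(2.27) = 30.04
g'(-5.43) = -74.95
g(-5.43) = 211.14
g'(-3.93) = -54.91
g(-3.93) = 113.73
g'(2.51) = 31.12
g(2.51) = 37.13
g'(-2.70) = -38.48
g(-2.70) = 56.29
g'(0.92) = 9.88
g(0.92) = 4.53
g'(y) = 13.36*y - 2.41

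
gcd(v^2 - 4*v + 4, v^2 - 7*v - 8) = 1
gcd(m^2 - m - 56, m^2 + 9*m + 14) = m + 7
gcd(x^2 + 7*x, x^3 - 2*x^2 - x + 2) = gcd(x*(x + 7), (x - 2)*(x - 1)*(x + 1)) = 1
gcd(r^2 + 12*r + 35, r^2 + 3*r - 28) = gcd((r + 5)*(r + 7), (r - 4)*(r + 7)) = r + 7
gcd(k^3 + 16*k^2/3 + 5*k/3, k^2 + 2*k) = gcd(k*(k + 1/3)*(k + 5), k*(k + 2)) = k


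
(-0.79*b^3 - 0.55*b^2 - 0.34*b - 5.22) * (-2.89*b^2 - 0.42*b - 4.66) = 2.2831*b^5 + 1.9213*b^4 + 4.895*b^3 + 17.7916*b^2 + 3.7768*b + 24.3252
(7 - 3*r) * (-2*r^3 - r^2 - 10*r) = 6*r^4 - 11*r^3 + 23*r^2 - 70*r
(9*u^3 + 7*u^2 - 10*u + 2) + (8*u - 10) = 9*u^3 + 7*u^2 - 2*u - 8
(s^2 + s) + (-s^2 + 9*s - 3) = 10*s - 3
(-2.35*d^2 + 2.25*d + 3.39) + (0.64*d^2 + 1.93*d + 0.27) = -1.71*d^2 + 4.18*d + 3.66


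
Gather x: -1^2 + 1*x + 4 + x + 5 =2*x + 8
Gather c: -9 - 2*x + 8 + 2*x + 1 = 0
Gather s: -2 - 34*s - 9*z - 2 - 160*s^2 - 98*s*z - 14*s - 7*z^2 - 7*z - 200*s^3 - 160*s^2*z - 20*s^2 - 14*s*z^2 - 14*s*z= -200*s^3 + s^2*(-160*z - 180) + s*(-14*z^2 - 112*z - 48) - 7*z^2 - 16*z - 4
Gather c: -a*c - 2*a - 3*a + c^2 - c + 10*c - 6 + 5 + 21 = -5*a + c^2 + c*(9 - a) + 20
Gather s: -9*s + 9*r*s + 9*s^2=9*s^2 + s*(9*r - 9)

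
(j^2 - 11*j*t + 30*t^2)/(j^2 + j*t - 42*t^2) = (j - 5*t)/(j + 7*t)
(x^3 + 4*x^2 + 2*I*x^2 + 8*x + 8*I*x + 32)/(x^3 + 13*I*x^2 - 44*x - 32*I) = (x^2 + 2*x*(2 - I) - 8*I)/(x^2 + 9*I*x - 8)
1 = 1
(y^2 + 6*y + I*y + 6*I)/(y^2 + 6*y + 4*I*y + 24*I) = (y + I)/(y + 4*I)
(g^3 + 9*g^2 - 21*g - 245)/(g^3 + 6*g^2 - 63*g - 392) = (g - 5)/(g - 8)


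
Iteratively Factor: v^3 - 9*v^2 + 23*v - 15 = (v - 1)*(v^2 - 8*v + 15) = (v - 3)*(v - 1)*(v - 5)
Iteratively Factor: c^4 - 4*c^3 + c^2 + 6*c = (c + 1)*(c^3 - 5*c^2 + 6*c) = c*(c + 1)*(c^2 - 5*c + 6) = c*(c - 3)*(c + 1)*(c - 2)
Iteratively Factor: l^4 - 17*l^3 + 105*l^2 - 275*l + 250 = (l - 5)*(l^3 - 12*l^2 + 45*l - 50) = (l - 5)^2*(l^2 - 7*l + 10) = (l - 5)^2*(l - 2)*(l - 5)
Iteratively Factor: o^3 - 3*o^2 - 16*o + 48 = (o - 3)*(o^2 - 16) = (o - 3)*(o + 4)*(o - 4)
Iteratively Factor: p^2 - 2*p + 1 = (p - 1)*(p - 1)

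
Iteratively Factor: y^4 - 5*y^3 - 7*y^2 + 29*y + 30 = (y + 2)*(y^3 - 7*y^2 + 7*y + 15) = (y - 3)*(y + 2)*(y^2 - 4*y - 5) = (y - 3)*(y + 1)*(y + 2)*(y - 5)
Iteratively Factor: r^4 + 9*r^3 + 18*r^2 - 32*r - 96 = (r + 3)*(r^3 + 6*r^2 - 32) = (r - 2)*(r + 3)*(r^2 + 8*r + 16) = (r - 2)*(r + 3)*(r + 4)*(r + 4)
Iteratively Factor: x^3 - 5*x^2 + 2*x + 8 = (x + 1)*(x^2 - 6*x + 8) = (x - 2)*(x + 1)*(x - 4)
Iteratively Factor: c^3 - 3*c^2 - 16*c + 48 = (c - 3)*(c^2 - 16) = (c - 3)*(c + 4)*(c - 4)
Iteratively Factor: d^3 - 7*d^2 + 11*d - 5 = (d - 5)*(d^2 - 2*d + 1) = (d - 5)*(d - 1)*(d - 1)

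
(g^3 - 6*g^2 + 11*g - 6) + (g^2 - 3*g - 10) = g^3 - 5*g^2 + 8*g - 16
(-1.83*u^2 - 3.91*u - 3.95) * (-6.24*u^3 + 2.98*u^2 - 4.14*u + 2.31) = 11.4192*u^5 + 18.945*u^4 + 20.5724*u^3 + 0.1891*u^2 + 7.3209*u - 9.1245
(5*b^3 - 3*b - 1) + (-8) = 5*b^3 - 3*b - 9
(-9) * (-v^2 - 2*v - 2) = 9*v^2 + 18*v + 18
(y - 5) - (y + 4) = -9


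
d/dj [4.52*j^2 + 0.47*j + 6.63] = 9.04*j + 0.47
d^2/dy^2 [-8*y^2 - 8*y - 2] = -16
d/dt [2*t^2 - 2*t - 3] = 4*t - 2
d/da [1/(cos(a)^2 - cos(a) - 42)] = (2*cos(a) - 1)*sin(a)/(sin(a)^2 + cos(a) + 41)^2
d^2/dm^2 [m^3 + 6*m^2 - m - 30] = 6*m + 12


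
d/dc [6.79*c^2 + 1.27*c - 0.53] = 13.58*c + 1.27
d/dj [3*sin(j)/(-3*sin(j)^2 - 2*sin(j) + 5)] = 3*(3*sin(j)^2 + 5)*cos(j)/((sin(j) - 1)^2*(3*sin(j) + 5)^2)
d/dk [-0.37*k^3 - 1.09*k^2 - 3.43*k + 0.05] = -1.11*k^2 - 2.18*k - 3.43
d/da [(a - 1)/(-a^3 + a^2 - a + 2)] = (-a^3 + a^2 - a + (a - 1)*(3*a^2 - 2*a + 1) + 2)/(a^3 - a^2 + a - 2)^2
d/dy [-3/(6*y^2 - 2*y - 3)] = 6*(6*y - 1)/(-6*y^2 + 2*y + 3)^2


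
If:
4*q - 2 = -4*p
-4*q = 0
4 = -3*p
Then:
No Solution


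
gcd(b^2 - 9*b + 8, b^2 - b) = b - 1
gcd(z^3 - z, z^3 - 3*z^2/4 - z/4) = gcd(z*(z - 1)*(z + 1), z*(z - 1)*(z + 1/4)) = z^2 - z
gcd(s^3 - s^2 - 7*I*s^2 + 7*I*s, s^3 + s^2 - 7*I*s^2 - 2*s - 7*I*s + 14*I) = s^2 + s*(-1 - 7*I) + 7*I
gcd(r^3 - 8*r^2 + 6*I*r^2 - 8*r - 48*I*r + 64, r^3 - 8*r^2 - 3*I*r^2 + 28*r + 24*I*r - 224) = r^2 + r*(-8 + 4*I) - 32*I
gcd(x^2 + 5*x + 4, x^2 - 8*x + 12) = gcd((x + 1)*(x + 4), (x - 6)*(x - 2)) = 1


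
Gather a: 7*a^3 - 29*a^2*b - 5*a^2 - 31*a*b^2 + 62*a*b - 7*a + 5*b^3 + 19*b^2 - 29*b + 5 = 7*a^3 + a^2*(-29*b - 5) + a*(-31*b^2 + 62*b - 7) + 5*b^3 + 19*b^2 - 29*b + 5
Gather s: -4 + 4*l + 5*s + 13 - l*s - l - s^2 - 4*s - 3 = 3*l - s^2 + s*(1 - l) + 6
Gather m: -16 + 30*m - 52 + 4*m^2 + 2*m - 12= 4*m^2 + 32*m - 80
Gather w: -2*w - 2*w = -4*w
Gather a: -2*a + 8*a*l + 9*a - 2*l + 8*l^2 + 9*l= a*(8*l + 7) + 8*l^2 + 7*l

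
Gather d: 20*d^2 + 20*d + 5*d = 20*d^2 + 25*d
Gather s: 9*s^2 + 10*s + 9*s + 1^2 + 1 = 9*s^2 + 19*s + 2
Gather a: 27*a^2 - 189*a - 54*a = 27*a^2 - 243*a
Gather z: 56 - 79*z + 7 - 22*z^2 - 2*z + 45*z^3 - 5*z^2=45*z^3 - 27*z^2 - 81*z + 63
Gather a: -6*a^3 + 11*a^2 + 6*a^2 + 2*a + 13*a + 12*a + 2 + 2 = -6*a^3 + 17*a^2 + 27*a + 4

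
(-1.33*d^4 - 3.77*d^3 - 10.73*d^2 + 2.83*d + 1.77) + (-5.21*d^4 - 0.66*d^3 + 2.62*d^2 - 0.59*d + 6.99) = -6.54*d^4 - 4.43*d^3 - 8.11*d^2 + 2.24*d + 8.76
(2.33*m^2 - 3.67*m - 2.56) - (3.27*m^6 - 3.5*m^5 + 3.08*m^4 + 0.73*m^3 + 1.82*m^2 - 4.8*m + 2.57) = -3.27*m^6 + 3.5*m^5 - 3.08*m^4 - 0.73*m^3 + 0.51*m^2 + 1.13*m - 5.13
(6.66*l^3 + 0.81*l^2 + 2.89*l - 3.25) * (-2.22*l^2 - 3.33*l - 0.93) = -14.7852*l^5 - 23.976*l^4 - 15.3069*l^3 - 3.162*l^2 + 8.1348*l + 3.0225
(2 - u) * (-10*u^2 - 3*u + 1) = 10*u^3 - 17*u^2 - 7*u + 2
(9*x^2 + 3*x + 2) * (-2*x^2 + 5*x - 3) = -18*x^4 + 39*x^3 - 16*x^2 + x - 6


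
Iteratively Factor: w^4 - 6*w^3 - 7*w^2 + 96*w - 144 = (w - 3)*(w^3 - 3*w^2 - 16*w + 48) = (w - 4)*(w - 3)*(w^2 + w - 12) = (w - 4)*(w - 3)*(w + 4)*(w - 3)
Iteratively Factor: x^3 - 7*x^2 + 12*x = (x - 3)*(x^2 - 4*x) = (x - 4)*(x - 3)*(x)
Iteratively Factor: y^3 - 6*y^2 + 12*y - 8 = (y - 2)*(y^2 - 4*y + 4) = (y - 2)^2*(y - 2)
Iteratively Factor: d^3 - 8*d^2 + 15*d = (d - 5)*(d^2 - 3*d) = (d - 5)*(d - 3)*(d)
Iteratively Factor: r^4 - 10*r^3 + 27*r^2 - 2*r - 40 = (r - 4)*(r^3 - 6*r^2 + 3*r + 10) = (r - 5)*(r - 4)*(r^2 - r - 2) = (r - 5)*(r - 4)*(r - 2)*(r + 1)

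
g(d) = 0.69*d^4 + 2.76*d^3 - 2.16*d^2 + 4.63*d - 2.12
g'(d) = 2.76*d^3 + 8.28*d^2 - 4.32*d + 4.63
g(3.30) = 170.65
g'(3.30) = 179.73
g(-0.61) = -6.28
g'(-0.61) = 9.72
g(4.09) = 362.60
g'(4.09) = 314.30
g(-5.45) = 70.45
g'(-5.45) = -172.67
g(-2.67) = -47.35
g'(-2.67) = 22.66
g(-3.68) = -59.41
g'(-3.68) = -4.89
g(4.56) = 534.12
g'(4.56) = 418.80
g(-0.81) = -8.46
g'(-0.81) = 12.09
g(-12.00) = 9169.84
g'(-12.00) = -3520.49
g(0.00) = -2.12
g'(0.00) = 4.63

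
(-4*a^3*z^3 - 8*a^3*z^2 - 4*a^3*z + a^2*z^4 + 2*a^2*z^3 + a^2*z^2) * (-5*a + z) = 20*a^4*z^3 + 40*a^4*z^2 + 20*a^4*z - 9*a^3*z^4 - 18*a^3*z^3 - 9*a^3*z^2 + a^2*z^5 + 2*a^2*z^4 + a^2*z^3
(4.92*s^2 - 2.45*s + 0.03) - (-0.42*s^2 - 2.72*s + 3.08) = 5.34*s^2 + 0.27*s - 3.05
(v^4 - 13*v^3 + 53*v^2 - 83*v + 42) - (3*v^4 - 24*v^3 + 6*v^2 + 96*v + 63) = -2*v^4 + 11*v^3 + 47*v^2 - 179*v - 21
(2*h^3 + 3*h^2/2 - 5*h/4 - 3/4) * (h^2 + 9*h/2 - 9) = 2*h^5 + 21*h^4/2 - 25*h^3/2 - 159*h^2/8 + 63*h/8 + 27/4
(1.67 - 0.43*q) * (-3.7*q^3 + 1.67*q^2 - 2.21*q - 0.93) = 1.591*q^4 - 6.8971*q^3 + 3.7392*q^2 - 3.2908*q - 1.5531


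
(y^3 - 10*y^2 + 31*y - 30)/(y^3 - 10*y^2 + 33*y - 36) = (y^2 - 7*y + 10)/(y^2 - 7*y + 12)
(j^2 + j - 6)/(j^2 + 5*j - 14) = (j + 3)/(j + 7)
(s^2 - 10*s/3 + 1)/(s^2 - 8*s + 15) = (s - 1/3)/(s - 5)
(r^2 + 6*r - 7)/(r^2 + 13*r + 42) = (r - 1)/(r + 6)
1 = 1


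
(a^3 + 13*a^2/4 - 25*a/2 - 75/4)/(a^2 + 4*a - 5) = (4*a^2 - 7*a - 15)/(4*(a - 1))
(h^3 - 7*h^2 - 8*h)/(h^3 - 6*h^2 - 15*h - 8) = h/(h + 1)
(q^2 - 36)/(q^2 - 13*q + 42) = (q + 6)/(q - 7)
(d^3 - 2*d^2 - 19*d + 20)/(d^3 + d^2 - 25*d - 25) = (d^2 + 3*d - 4)/(d^2 + 6*d + 5)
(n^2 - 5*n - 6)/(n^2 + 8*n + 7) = (n - 6)/(n + 7)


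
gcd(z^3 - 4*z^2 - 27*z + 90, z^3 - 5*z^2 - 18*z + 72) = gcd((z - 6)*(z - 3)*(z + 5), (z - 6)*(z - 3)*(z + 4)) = z^2 - 9*z + 18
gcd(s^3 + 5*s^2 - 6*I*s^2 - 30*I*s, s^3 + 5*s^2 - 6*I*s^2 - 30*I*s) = s^3 + s^2*(5 - 6*I) - 30*I*s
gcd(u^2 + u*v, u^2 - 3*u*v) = u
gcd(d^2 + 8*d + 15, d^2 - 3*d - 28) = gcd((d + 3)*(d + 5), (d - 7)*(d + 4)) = 1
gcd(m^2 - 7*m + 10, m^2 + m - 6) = m - 2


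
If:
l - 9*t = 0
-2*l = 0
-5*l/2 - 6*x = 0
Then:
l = 0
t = 0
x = 0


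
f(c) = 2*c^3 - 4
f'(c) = 6*c^2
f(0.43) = -3.84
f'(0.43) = 1.11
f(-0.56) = -4.35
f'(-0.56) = 1.88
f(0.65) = -3.45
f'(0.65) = 2.54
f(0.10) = -4.00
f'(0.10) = 0.06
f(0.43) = -3.84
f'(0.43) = 1.11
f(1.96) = 11.06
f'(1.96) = 23.05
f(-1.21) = -7.54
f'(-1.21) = 8.78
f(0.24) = -3.97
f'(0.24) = 0.35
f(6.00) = 428.00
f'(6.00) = 216.00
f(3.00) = 50.00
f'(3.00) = 54.00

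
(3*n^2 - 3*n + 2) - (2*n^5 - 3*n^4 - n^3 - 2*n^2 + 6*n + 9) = -2*n^5 + 3*n^4 + n^3 + 5*n^2 - 9*n - 7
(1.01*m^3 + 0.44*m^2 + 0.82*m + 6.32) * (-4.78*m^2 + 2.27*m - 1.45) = -4.8278*m^5 + 0.1895*m^4 - 4.3853*m^3 - 28.9862*m^2 + 13.1574*m - 9.164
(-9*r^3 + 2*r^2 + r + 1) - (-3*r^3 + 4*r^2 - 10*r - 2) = -6*r^3 - 2*r^2 + 11*r + 3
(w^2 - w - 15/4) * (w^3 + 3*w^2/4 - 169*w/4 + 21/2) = w^5 - w^4/4 - 187*w^3/4 + 799*w^2/16 + 2367*w/16 - 315/8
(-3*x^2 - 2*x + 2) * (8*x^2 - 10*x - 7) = -24*x^4 + 14*x^3 + 57*x^2 - 6*x - 14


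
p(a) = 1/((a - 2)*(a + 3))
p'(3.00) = -0.19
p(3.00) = 0.17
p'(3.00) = -0.19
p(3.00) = 0.17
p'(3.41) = -0.10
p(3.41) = 0.11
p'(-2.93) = 40.81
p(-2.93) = -2.90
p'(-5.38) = 0.03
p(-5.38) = 0.06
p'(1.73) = -2.73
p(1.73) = -0.78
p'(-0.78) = 0.01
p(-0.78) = -0.16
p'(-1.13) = 0.04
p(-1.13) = -0.17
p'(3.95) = -0.05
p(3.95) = 0.07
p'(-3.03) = 222.21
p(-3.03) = 6.63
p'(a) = -1/((a - 2)*(a + 3)^2) - 1/((a - 2)^2*(a + 3)) = (-2*a - 1)/(a^4 + 2*a^3 - 11*a^2 - 12*a + 36)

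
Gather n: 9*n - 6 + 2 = 9*n - 4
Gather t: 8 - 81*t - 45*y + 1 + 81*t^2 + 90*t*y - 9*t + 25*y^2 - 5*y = 81*t^2 + t*(90*y - 90) + 25*y^2 - 50*y + 9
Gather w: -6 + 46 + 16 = 56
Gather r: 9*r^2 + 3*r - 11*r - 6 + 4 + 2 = 9*r^2 - 8*r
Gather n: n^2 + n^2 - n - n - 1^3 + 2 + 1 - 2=2*n^2 - 2*n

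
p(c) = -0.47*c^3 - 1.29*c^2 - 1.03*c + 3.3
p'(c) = -1.41*c^2 - 2.58*c - 1.03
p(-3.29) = 9.46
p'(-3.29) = -7.80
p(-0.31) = 3.51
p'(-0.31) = -0.37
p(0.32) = 2.82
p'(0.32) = -2.00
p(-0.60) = 3.56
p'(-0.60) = 0.01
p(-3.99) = 16.73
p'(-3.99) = -13.18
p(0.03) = 3.27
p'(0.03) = -1.11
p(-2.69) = 5.88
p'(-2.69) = -4.29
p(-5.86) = 59.62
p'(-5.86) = -34.33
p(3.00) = -24.09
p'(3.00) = -21.46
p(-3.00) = 7.47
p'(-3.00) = -5.98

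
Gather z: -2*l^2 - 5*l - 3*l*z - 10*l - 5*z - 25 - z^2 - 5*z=-2*l^2 - 15*l - z^2 + z*(-3*l - 10) - 25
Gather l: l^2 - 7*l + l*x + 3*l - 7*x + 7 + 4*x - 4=l^2 + l*(x - 4) - 3*x + 3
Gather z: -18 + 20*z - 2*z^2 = -2*z^2 + 20*z - 18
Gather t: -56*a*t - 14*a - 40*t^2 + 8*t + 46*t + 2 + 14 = -14*a - 40*t^2 + t*(54 - 56*a) + 16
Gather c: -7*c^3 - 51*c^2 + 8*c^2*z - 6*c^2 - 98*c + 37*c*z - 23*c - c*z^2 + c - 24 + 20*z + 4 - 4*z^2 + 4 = -7*c^3 + c^2*(8*z - 57) + c*(-z^2 + 37*z - 120) - 4*z^2 + 20*z - 16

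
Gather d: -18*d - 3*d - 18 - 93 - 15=-21*d - 126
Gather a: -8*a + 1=1 - 8*a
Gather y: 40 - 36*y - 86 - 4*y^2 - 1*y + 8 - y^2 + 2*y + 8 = -5*y^2 - 35*y - 30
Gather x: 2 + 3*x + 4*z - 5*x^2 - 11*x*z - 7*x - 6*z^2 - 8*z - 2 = -5*x^2 + x*(-11*z - 4) - 6*z^2 - 4*z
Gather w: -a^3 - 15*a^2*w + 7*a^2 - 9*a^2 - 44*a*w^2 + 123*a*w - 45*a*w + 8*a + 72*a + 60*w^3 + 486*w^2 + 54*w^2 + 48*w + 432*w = -a^3 - 2*a^2 + 80*a + 60*w^3 + w^2*(540 - 44*a) + w*(-15*a^2 + 78*a + 480)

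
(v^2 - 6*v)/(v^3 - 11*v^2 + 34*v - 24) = v/(v^2 - 5*v + 4)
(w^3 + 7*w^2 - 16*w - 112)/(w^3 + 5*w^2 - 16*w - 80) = (w + 7)/(w + 5)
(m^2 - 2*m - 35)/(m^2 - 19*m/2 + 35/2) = 2*(m + 5)/(2*m - 5)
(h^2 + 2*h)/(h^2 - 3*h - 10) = h/(h - 5)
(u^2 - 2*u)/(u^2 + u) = (u - 2)/(u + 1)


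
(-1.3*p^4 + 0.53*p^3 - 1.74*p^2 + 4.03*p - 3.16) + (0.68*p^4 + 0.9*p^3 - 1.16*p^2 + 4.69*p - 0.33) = -0.62*p^4 + 1.43*p^3 - 2.9*p^2 + 8.72*p - 3.49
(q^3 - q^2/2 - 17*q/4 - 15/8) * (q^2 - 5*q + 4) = q^5 - 11*q^4/2 + 9*q^3/4 + 139*q^2/8 - 61*q/8 - 15/2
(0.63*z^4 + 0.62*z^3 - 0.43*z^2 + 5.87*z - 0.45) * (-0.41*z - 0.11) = -0.2583*z^5 - 0.3235*z^4 + 0.1081*z^3 - 2.3594*z^2 - 0.4612*z + 0.0495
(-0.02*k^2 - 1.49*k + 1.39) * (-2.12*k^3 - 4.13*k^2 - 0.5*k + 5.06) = 0.0424*k^5 + 3.2414*k^4 + 3.2169*k^3 - 5.0969*k^2 - 8.2344*k + 7.0334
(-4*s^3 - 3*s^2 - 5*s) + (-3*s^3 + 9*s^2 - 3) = -7*s^3 + 6*s^2 - 5*s - 3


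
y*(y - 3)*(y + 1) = y^3 - 2*y^2 - 3*y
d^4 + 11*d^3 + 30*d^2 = d^2*(d + 5)*(d + 6)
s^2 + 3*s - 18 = (s - 3)*(s + 6)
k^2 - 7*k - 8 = (k - 8)*(k + 1)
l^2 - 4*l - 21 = (l - 7)*(l + 3)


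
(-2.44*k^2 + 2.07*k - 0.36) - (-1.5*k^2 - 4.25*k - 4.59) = -0.94*k^2 + 6.32*k + 4.23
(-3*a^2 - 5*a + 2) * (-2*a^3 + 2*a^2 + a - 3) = 6*a^5 + 4*a^4 - 17*a^3 + 8*a^2 + 17*a - 6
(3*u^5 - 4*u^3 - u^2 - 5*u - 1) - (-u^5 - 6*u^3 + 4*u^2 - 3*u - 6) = 4*u^5 + 2*u^3 - 5*u^2 - 2*u + 5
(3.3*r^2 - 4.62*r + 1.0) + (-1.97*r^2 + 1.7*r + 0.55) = 1.33*r^2 - 2.92*r + 1.55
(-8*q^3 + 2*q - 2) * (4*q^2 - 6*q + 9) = -32*q^5 + 48*q^4 - 64*q^3 - 20*q^2 + 30*q - 18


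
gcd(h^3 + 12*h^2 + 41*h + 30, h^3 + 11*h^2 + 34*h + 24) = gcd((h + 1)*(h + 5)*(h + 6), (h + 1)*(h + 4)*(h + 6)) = h^2 + 7*h + 6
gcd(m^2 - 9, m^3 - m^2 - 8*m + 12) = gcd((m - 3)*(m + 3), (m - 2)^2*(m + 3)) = m + 3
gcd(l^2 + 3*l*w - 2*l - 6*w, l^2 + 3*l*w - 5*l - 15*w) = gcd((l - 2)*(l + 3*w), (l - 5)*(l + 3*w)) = l + 3*w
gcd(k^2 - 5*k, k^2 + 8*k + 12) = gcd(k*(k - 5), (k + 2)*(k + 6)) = 1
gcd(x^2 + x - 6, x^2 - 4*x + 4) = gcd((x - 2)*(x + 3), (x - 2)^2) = x - 2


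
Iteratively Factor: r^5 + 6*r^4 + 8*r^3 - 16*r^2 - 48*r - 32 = (r + 2)*(r^4 + 4*r^3 - 16*r - 16) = (r + 2)^2*(r^3 + 2*r^2 - 4*r - 8) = (r + 2)^3*(r^2 - 4) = (r - 2)*(r + 2)^3*(r + 2)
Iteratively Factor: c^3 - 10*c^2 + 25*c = (c - 5)*(c^2 - 5*c) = c*(c - 5)*(c - 5)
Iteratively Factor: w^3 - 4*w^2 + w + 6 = (w - 3)*(w^2 - w - 2) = (w - 3)*(w + 1)*(w - 2)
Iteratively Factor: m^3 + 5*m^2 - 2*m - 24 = (m + 4)*(m^2 + m - 6) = (m - 2)*(m + 4)*(m + 3)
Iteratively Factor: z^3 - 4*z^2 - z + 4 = (z - 1)*(z^2 - 3*z - 4) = (z - 1)*(z + 1)*(z - 4)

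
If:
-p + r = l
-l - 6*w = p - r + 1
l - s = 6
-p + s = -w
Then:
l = s + 6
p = s - 1/6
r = 2*s + 35/6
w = -1/6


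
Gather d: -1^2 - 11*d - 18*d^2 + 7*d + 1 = -18*d^2 - 4*d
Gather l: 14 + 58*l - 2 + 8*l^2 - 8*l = 8*l^2 + 50*l + 12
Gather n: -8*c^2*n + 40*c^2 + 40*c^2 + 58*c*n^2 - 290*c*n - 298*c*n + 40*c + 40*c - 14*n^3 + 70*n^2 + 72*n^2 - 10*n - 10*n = 80*c^2 + 80*c - 14*n^3 + n^2*(58*c + 142) + n*(-8*c^2 - 588*c - 20)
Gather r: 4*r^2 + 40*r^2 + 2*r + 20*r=44*r^2 + 22*r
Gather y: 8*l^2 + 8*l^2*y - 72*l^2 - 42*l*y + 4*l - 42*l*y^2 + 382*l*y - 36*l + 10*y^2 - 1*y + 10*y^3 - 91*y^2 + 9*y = -64*l^2 - 32*l + 10*y^3 + y^2*(-42*l - 81) + y*(8*l^2 + 340*l + 8)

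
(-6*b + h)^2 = 36*b^2 - 12*b*h + h^2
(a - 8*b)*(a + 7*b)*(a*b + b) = a^3*b - a^2*b^2 + a^2*b - 56*a*b^3 - a*b^2 - 56*b^3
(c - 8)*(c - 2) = c^2 - 10*c + 16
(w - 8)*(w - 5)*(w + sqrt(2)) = w^3 - 13*w^2 + sqrt(2)*w^2 - 13*sqrt(2)*w + 40*w + 40*sqrt(2)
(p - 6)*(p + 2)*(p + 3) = p^3 - p^2 - 24*p - 36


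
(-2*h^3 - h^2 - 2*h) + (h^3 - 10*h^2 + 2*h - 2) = -h^3 - 11*h^2 - 2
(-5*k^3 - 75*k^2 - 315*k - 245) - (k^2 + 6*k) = -5*k^3 - 76*k^2 - 321*k - 245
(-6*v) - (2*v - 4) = 4 - 8*v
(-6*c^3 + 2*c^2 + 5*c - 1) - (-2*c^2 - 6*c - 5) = -6*c^3 + 4*c^2 + 11*c + 4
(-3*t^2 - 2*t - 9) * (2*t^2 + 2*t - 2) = -6*t^4 - 10*t^3 - 16*t^2 - 14*t + 18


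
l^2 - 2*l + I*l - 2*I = (l - 2)*(l + I)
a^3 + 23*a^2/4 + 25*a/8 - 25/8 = (a - 1/2)*(a + 5/4)*(a + 5)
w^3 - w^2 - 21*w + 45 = (w - 3)^2*(w + 5)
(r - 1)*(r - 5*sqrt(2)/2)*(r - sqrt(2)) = r^3 - 7*sqrt(2)*r^2/2 - r^2 + 7*sqrt(2)*r/2 + 5*r - 5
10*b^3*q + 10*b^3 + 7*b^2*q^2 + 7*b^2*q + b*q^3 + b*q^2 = (2*b + q)*(5*b + q)*(b*q + b)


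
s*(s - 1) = s^2 - s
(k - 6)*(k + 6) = k^2 - 36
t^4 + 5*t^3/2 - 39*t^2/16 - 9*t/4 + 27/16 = (t - 3/4)^2*(t + 1)*(t + 3)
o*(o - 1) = o^2 - o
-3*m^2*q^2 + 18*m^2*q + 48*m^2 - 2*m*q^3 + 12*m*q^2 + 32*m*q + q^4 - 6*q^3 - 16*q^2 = (-3*m + q)*(m + q)*(q - 8)*(q + 2)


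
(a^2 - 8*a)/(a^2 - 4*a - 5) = a*(8 - a)/(-a^2 + 4*a + 5)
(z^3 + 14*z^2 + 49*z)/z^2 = z + 14 + 49/z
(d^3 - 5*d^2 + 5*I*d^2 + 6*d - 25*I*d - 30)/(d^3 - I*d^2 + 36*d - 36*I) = (d - 5)/(d - 6*I)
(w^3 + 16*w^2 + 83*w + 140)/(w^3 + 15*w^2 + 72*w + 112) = (w + 5)/(w + 4)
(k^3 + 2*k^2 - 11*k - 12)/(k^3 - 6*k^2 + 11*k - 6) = (k^2 + 5*k + 4)/(k^2 - 3*k + 2)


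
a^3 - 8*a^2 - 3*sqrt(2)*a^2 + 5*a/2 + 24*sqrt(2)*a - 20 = (a - 8)*(a - 5*sqrt(2)/2)*(a - sqrt(2)/2)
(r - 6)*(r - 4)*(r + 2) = r^3 - 8*r^2 + 4*r + 48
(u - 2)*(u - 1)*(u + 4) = u^3 + u^2 - 10*u + 8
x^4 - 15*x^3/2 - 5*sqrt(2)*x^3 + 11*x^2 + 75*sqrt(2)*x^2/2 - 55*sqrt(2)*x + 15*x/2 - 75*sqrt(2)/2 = (x - 5)*(x - 3)*(x + 1/2)*(x - 5*sqrt(2))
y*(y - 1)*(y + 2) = y^3 + y^2 - 2*y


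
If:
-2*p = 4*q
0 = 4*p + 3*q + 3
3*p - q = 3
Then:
No Solution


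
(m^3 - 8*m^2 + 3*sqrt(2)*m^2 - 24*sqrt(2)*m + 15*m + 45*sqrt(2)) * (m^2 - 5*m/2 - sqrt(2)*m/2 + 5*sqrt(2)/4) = m^5 - 21*m^4/2 + 5*sqrt(2)*m^4/2 - 105*sqrt(2)*m^3/4 + 32*m^3 - 6*m^2 + 175*sqrt(2)*m^2/2 - 375*sqrt(2)*m/4 - 105*m + 225/2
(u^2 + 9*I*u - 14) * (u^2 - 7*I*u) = u^4 + 2*I*u^3 + 49*u^2 + 98*I*u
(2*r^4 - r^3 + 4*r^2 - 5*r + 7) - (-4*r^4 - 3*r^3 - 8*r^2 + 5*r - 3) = 6*r^4 + 2*r^3 + 12*r^2 - 10*r + 10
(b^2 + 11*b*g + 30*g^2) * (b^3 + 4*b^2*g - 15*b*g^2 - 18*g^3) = b^5 + 15*b^4*g + 59*b^3*g^2 - 63*b^2*g^3 - 648*b*g^4 - 540*g^5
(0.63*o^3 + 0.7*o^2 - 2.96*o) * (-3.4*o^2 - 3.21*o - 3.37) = -2.142*o^5 - 4.4023*o^4 + 5.6939*o^3 + 7.1426*o^2 + 9.9752*o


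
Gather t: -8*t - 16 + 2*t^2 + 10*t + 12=2*t^2 + 2*t - 4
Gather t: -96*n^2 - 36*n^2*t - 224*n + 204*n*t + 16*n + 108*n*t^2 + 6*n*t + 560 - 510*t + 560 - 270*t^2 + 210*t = -96*n^2 - 208*n + t^2*(108*n - 270) + t*(-36*n^2 + 210*n - 300) + 1120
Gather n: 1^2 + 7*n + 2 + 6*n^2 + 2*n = 6*n^2 + 9*n + 3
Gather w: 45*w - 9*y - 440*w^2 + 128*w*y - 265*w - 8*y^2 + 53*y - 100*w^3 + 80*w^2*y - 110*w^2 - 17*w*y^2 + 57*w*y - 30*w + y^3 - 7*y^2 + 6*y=-100*w^3 + w^2*(80*y - 550) + w*(-17*y^2 + 185*y - 250) + y^3 - 15*y^2 + 50*y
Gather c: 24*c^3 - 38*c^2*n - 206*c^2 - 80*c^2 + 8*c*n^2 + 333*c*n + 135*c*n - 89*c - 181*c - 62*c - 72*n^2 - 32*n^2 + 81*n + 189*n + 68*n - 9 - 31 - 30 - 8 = 24*c^3 + c^2*(-38*n - 286) + c*(8*n^2 + 468*n - 332) - 104*n^2 + 338*n - 78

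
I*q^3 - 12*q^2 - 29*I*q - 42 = (q + 6*I)*(q + 7*I)*(I*q + 1)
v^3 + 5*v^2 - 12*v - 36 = (v - 3)*(v + 2)*(v + 6)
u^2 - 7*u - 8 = (u - 8)*(u + 1)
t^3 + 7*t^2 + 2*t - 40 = (t - 2)*(t + 4)*(t + 5)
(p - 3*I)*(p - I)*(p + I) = p^3 - 3*I*p^2 + p - 3*I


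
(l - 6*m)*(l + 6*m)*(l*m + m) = l^3*m + l^2*m - 36*l*m^3 - 36*m^3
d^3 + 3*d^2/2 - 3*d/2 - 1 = (d - 1)*(d + 1/2)*(d + 2)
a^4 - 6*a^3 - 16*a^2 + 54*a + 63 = (a - 7)*(a - 3)*(a + 1)*(a + 3)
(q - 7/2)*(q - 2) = q^2 - 11*q/2 + 7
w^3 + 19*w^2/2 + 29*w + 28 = (w + 2)*(w + 7/2)*(w + 4)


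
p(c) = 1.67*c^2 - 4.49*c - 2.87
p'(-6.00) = -24.53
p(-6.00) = 84.19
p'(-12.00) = -44.57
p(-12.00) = 291.49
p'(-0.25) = -5.32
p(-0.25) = -1.64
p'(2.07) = 2.42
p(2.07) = -5.01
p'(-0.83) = -7.26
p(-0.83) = 2.01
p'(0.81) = -1.78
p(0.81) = -5.41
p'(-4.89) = -20.82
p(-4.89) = 59.02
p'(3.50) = 7.20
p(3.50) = 1.87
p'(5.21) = 12.91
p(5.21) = 19.07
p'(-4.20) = -18.52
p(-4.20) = 45.45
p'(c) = 3.34*c - 4.49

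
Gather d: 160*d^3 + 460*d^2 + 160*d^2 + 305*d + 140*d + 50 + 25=160*d^3 + 620*d^2 + 445*d + 75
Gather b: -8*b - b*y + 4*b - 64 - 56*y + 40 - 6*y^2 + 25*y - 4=b*(-y - 4) - 6*y^2 - 31*y - 28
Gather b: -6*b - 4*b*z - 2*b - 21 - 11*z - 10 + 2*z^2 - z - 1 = b*(-4*z - 8) + 2*z^2 - 12*z - 32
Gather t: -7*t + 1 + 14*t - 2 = 7*t - 1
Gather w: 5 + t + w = t + w + 5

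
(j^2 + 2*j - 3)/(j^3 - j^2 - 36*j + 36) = (j + 3)/(j^2 - 36)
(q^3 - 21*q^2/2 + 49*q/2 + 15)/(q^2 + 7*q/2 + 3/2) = (q^2 - 11*q + 30)/(q + 3)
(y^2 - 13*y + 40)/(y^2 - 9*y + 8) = (y - 5)/(y - 1)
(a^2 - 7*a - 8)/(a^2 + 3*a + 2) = (a - 8)/(a + 2)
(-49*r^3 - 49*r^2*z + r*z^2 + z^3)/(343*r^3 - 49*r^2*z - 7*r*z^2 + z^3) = (r + z)/(-7*r + z)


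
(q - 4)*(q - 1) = q^2 - 5*q + 4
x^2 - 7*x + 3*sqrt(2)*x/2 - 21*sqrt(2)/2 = (x - 7)*(x + 3*sqrt(2)/2)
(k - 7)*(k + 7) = k^2 - 49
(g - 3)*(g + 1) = g^2 - 2*g - 3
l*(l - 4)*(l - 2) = l^3 - 6*l^2 + 8*l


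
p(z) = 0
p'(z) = 0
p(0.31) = 0.00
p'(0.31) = 0.00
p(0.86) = 0.00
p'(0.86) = 0.00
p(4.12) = 0.00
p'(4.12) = 0.00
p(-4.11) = 0.00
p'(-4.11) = 0.00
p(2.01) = 0.00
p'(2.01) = 0.00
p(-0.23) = 0.00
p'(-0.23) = 0.00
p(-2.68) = 0.00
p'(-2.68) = 0.00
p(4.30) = 0.00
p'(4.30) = 0.00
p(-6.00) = 0.00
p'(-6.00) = 0.00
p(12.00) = 0.00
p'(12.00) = 0.00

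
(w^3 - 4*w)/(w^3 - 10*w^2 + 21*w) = (w^2 - 4)/(w^2 - 10*w + 21)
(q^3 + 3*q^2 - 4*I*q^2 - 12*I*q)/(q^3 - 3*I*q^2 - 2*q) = (q^2 + q*(3 - 4*I) - 12*I)/(q^2 - 3*I*q - 2)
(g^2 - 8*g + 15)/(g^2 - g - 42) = (-g^2 + 8*g - 15)/(-g^2 + g + 42)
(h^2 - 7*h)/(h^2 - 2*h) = (h - 7)/(h - 2)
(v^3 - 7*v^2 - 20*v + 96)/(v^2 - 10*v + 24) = (v^3 - 7*v^2 - 20*v + 96)/(v^2 - 10*v + 24)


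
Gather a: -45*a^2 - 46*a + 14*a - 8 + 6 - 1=-45*a^2 - 32*a - 3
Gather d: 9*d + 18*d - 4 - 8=27*d - 12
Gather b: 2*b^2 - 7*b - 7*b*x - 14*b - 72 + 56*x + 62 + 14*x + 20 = 2*b^2 + b*(-7*x - 21) + 70*x + 10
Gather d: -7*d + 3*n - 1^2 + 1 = -7*d + 3*n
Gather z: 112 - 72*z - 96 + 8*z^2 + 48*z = 8*z^2 - 24*z + 16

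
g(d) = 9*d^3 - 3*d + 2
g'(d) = 27*d^2 - 3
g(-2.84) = -195.64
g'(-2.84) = 214.77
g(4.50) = 808.62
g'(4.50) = 543.75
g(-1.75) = -40.98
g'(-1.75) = 79.69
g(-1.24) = -11.44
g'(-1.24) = 38.52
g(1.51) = 28.46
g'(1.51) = 58.56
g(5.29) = 1318.45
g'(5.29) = 752.57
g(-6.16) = -2083.22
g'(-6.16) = 1021.53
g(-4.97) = -1087.96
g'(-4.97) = 663.92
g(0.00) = 2.00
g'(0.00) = -3.00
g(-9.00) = -6532.00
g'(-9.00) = 2184.00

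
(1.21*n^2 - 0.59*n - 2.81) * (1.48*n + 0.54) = 1.7908*n^3 - 0.2198*n^2 - 4.4774*n - 1.5174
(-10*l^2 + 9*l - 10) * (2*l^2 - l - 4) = -20*l^4 + 28*l^3 + 11*l^2 - 26*l + 40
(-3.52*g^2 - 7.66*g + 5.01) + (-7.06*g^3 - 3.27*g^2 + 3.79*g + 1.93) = -7.06*g^3 - 6.79*g^2 - 3.87*g + 6.94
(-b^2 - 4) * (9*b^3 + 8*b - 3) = -9*b^5 - 44*b^3 + 3*b^2 - 32*b + 12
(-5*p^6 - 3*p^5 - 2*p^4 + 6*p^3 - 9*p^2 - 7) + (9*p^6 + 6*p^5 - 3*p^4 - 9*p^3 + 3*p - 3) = 4*p^6 + 3*p^5 - 5*p^4 - 3*p^3 - 9*p^2 + 3*p - 10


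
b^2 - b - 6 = (b - 3)*(b + 2)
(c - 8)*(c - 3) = c^2 - 11*c + 24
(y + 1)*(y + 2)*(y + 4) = y^3 + 7*y^2 + 14*y + 8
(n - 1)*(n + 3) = n^2 + 2*n - 3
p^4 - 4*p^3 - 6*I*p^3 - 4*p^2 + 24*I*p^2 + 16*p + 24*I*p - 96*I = (p - 4)*(p - 2)*(p + 2)*(p - 6*I)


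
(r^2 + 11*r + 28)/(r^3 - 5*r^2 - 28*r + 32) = (r + 7)/(r^2 - 9*r + 8)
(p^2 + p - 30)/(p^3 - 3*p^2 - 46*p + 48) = (p - 5)/(p^2 - 9*p + 8)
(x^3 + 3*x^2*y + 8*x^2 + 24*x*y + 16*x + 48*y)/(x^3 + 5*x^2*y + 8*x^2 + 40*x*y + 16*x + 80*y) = (x + 3*y)/(x + 5*y)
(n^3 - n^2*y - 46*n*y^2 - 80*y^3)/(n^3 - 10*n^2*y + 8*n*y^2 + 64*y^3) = (-n - 5*y)/(-n + 4*y)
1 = 1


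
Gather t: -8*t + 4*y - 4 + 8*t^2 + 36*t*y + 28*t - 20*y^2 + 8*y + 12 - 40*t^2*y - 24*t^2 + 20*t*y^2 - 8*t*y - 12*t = t^2*(-40*y - 16) + t*(20*y^2 + 28*y + 8) - 20*y^2 + 12*y + 8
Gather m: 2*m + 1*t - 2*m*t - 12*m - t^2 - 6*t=m*(-2*t - 10) - t^2 - 5*t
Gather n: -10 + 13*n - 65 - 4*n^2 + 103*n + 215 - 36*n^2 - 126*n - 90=-40*n^2 - 10*n + 50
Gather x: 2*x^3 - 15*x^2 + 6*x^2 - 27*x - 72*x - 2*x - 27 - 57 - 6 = 2*x^3 - 9*x^2 - 101*x - 90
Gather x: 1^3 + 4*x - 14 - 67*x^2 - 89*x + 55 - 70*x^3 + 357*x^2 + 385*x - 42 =-70*x^3 + 290*x^2 + 300*x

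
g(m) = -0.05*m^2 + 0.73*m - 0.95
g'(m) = 0.73 - 0.1*m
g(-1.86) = -2.48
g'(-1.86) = 0.92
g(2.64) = 0.63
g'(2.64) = 0.47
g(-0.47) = -1.30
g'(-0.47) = 0.78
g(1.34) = -0.06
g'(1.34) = 0.60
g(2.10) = 0.36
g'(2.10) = 0.52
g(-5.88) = -6.97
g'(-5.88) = 1.32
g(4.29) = 1.26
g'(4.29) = 0.30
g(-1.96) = -2.57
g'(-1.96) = 0.93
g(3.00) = 0.79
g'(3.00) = 0.43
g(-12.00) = -16.91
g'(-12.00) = 1.93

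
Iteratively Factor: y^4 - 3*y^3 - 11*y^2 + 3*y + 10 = (y + 1)*(y^3 - 4*y^2 - 7*y + 10) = (y - 1)*(y + 1)*(y^2 - 3*y - 10) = (y - 5)*(y - 1)*(y + 1)*(y + 2)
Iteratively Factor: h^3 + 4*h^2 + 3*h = (h + 1)*(h^2 + 3*h) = h*(h + 1)*(h + 3)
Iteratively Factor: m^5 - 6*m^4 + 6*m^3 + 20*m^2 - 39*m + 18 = (m - 3)*(m^4 - 3*m^3 - 3*m^2 + 11*m - 6) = (m - 3)*(m + 2)*(m^3 - 5*m^2 + 7*m - 3) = (m - 3)*(m - 1)*(m + 2)*(m^2 - 4*m + 3) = (m - 3)*(m - 1)^2*(m + 2)*(m - 3)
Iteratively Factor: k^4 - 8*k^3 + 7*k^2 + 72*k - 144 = (k - 3)*(k^3 - 5*k^2 - 8*k + 48) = (k - 4)*(k - 3)*(k^2 - k - 12) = (k - 4)*(k - 3)*(k + 3)*(k - 4)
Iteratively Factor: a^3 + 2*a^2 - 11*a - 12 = (a - 3)*(a^2 + 5*a + 4) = (a - 3)*(a + 1)*(a + 4)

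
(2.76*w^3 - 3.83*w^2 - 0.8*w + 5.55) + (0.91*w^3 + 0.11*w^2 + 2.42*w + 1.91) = 3.67*w^3 - 3.72*w^2 + 1.62*w + 7.46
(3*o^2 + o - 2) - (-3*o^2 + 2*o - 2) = 6*o^2 - o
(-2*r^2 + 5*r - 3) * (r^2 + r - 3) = -2*r^4 + 3*r^3 + 8*r^2 - 18*r + 9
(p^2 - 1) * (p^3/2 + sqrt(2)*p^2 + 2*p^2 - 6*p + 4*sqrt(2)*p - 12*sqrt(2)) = p^5/2 + sqrt(2)*p^4 + 2*p^4 - 13*p^3/2 + 4*sqrt(2)*p^3 - 13*sqrt(2)*p^2 - 2*p^2 - 4*sqrt(2)*p + 6*p + 12*sqrt(2)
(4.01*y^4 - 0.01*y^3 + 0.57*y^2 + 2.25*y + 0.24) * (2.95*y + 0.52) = 11.8295*y^5 + 2.0557*y^4 + 1.6763*y^3 + 6.9339*y^2 + 1.878*y + 0.1248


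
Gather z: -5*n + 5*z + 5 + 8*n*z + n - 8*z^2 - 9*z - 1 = -4*n - 8*z^2 + z*(8*n - 4) + 4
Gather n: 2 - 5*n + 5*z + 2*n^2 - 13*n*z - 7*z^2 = 2*n^2 + n*(-13*z - 5) - 7*z^2 + 5*z + 2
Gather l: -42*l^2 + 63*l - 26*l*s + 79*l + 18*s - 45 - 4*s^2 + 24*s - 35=-42*l^2 + l*(142 - 26*s) - 4*s^2 + 42*s - 80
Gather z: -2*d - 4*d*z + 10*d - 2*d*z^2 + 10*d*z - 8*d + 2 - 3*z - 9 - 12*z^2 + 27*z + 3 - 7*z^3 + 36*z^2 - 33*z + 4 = -7*z^3 + z^2*(24 - 2*d) + z*(6*d - 9)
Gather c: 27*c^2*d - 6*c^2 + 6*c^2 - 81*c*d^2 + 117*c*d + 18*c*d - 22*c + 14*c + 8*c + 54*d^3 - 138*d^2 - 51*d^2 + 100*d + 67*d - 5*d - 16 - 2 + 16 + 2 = 27*c^2*d + c*(-81*d^2 + 135*d) + 54*d^3 - 189*d^2 + 162*d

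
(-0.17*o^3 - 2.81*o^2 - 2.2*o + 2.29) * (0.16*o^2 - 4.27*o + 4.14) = -0.0272*o^5 + 0.2763*o^4 + 10.9429*o^3 - 1.873*o^2 - 18.8863*o + 9.4806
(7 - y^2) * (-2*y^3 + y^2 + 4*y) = 2*y^5 - y^4 - 18*y^3 + 7*y^2 + 28*y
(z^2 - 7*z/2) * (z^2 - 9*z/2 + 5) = z^4 - 8*z^3 + 83*z^2/4 - 35*z/2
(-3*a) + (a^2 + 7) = a^2 - 3*a + 7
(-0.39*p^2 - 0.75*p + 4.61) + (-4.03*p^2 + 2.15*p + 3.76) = -4.42*p^2 + 1.4*p + 8.37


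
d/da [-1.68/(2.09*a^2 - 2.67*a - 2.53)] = (7.0224*a - 4.4856)/(-2.09*a^2 + 2.67*a + 2.53)^2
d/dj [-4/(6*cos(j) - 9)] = -8*sin(j)/(3*(2*cos(j) - 3)^2)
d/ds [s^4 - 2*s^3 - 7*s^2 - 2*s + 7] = 4*s^3 - 6*s^2 - 14*s - 2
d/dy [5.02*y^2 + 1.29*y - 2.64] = 10.04*y + 1.29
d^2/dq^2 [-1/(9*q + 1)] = -162/(9*q + 1)^3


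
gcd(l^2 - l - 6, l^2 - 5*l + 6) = l - 3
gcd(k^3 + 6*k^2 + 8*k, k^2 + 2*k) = k^2 + 2*k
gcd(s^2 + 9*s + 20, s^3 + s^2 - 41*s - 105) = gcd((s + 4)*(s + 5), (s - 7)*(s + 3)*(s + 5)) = s + 5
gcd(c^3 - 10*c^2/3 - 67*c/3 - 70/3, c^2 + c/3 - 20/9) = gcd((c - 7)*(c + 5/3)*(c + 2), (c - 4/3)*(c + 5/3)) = c + 5/3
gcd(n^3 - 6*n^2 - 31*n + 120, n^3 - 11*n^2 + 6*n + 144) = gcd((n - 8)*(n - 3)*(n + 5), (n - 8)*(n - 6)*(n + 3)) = n - 8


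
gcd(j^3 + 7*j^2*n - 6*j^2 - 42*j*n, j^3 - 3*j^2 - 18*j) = j^2 - 6*j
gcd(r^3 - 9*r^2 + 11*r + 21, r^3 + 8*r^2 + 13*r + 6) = r + 1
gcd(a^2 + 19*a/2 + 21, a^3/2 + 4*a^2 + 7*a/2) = 1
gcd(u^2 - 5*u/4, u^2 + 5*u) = u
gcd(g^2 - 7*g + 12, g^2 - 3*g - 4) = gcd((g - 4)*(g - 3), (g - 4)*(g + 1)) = g - 4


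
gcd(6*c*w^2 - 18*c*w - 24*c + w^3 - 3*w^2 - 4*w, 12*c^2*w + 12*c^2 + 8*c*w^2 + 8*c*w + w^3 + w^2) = 6*c*w + 6*c + w^2 + w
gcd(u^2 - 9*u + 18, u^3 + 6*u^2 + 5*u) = 1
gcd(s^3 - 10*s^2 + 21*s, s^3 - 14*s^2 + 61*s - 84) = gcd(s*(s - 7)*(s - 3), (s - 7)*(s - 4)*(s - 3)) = s^2 - 10*s + 21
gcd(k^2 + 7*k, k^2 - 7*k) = k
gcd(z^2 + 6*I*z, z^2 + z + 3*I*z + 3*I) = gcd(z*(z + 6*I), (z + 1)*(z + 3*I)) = 1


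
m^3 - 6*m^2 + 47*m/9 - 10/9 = (m - 5)*(m - 2/3)*(m - 1/3)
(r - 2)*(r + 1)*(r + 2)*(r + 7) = r^4 + 8*r^3 + 3*r^2 - 32*r - 28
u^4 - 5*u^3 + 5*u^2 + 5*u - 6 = (u - 3)*(u - 2)*(u - 1)*(u + 1)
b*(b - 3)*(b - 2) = b^3 - 5*b^2 + 6*b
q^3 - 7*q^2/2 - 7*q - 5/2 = (q - 5)*(q + 1/2)*(q + 1)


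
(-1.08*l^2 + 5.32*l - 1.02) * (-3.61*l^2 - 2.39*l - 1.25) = 3.8988*l^4 - 16.624*l^3 - 7.6826*l^2 - 4.2122*l + 1.275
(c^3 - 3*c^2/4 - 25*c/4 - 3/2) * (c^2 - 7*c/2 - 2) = c^5 - 17*c^4/4 - 45*c^3/8 + 175*c^2/8 + 71*c/4 + 3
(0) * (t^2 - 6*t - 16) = 0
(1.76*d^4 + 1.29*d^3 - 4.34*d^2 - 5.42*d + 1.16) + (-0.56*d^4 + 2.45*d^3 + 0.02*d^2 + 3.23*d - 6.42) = 1.2*d^4 + 3.74*d^3 - 4.32*d^2 - 2.19*d - 5.26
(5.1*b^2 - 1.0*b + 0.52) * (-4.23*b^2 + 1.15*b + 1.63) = -21.573*b^4 + 10.095*b^3 + 4.9634*b^2 - 1.032*b + 0.8476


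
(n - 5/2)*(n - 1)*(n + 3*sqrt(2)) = n^3 - 7*n^2/2 + 3*sqrt(2)*n^2 - 21*sqrt(2)*n/2 + 5*n/2 + 15*sqrt(2)/2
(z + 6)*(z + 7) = z^2 + 13*z + 42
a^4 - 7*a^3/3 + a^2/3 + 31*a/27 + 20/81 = (a - 5/3)*(a - 4/3)*(a + 1/3)^2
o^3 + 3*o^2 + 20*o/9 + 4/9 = (o + 1/3)*(o + 2/3)*(o + 2)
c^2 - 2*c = c*(c - 2)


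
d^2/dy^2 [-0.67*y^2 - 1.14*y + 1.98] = -1.34000000000000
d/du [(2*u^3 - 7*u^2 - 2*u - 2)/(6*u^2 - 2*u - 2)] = u*(6*u^3 - 4*u^2 + 7*u + 26)/(2*(9*u^4 - 6*u^3 - 5*u^2 + 2*u + 1))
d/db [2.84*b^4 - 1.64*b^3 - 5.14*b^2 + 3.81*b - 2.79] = 11.36*b^3 - 4.92*b^2 - 10.28*b + 3.81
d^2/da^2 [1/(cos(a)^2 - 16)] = 2*(-2*sin(a)^4 + 33*sin(a)^2 - 15)/(cos(a)^2 - 16)^3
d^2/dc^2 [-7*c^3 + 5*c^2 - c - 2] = 10 - 42*c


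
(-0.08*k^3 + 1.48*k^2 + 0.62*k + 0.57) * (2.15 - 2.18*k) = 0.1744*k^4 - 3.3984*k^3 + 1.8304*k^2 + 0.0904*k + 1.2255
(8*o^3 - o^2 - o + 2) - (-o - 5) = 8*o^3 - o^2 + 7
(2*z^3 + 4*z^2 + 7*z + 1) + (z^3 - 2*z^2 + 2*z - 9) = 3*z^3 + 2*z^2 + 9*z - 8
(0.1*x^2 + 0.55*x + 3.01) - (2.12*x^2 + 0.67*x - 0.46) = -2.02*x^2 - 0.12*x + 3.47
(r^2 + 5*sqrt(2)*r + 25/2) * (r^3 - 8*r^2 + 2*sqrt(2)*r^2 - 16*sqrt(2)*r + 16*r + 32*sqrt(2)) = r^5 - 8*r^4 + 7*sqrt(2)*r^4 - 56*sqrt(2)*r^3 + 97*r^3/2 - 260*r^2 + 137*sqrt(2)*r^2 - 200*sqrt(2)*r + 520*r + 400*sqrt(2)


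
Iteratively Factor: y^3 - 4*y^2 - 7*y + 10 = (y + 2)*(y^2 - 6*y + 5) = (y - 1)*(y + 2)*(y - 5)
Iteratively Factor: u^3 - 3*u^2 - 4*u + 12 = (u + 2)*(u^2 - 5*u + 6) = (u - 3)*(u + 2)*(u - 2)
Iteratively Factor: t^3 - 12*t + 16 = (t + 4)*(t^2 - 4*t + 4) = (t - 2)*(t + 4)*(t - 2)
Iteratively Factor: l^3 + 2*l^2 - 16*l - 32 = (l + 4)*(l^2 - 2*l - 8) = (l - 4)*(l + 4)*(l + 2)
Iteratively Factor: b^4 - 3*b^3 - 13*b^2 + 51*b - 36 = (b - 3)*(b^3 - 13*b + 12) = (b - 3)^2*(b^2 + 3*b - 4) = (b - 3)^2*(b + 4)*(b - 1)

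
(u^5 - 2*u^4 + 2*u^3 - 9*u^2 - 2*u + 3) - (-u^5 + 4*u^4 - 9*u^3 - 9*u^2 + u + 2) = 2*u^5 - 6*u^4 + 11*u^3 - 3*u + 1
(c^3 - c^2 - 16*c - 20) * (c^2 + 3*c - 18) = c^5 + 2*c^4 - 37*c^3 - 50*c^2 + 228*c + 360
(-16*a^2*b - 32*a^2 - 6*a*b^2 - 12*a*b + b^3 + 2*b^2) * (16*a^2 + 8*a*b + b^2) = -256*a^4*b - 512*a^4 - 224*a^3*b^2 - 448*a^3*b - 48*a^2*b^3 - 96*a^2*b^2 + 2*a*b^4 + 4*a*b^3 + b^5 + 2*b^4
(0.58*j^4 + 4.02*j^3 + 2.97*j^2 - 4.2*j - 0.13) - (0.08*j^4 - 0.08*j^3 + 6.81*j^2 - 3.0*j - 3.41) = 0.5*j^4 + 4.1*j^3 - 3.84*j^2 - 1.2*j + 3.28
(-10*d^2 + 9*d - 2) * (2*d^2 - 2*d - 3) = -20*d^4 + 38*d^3 + 8*d^2 - 23*d + 6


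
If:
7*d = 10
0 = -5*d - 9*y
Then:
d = 10/7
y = -50/63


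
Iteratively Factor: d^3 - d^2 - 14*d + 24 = (d - 2)*(d^2 + d - 12) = (d - 2)*(d + 4)*(d - 3)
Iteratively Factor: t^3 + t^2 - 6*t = (t + 3)*(t^2 - 2*t) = t*(t + 3)*(t - 2)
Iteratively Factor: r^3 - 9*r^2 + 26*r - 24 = (r - 4)*(r^2 - 5*r + 6) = (r - 4)*(r - 3)*(r - 2)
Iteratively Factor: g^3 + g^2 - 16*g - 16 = (g - 4)*(g^2 + 5*g + 4) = (g - 4)*(g + 4)*(g + 1)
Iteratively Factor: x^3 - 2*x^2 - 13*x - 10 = (x + 1)*(x^2 - 3*x - 10) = (x + 1)*(x + 2)*(x - 5)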